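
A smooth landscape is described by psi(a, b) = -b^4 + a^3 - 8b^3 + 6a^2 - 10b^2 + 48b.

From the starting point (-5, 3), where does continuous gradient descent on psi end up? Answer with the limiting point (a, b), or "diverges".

diverges

psi is separable, so gradient descent decouples: a follows -∂psi/∂a, b follows -∂psi/∂b.
∂psi/∂a = 3a(a + 4); at a=-5 this is 15, so a decreases.
∂psi/∂b = -4(b - 1)(b + 3)(b + 4); at b=3 this is -336, so b increases.
The a-coordinate has no critical point in that direction and runs off to infinity.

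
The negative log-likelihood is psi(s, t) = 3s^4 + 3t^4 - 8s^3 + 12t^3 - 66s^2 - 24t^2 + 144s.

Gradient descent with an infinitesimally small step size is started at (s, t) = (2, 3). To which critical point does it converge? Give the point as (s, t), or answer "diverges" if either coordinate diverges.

(4, 1)

psi is separable, so gradient descent decouples: s follows -∂psi/∂s, t follows -∂psi/∂t.
∂psi/∂s = 12(s - 4)(s - 1)(s + 3); at s=2 this is -120, so s increases.
∂psi/∂t = 12t(t - 1)(t + 4); at t=3 this is 504, so t decreases.
s converges to its nearest critical value 4 (a local min of the s-part); t converges to 1. The iterate converges to (4, 1).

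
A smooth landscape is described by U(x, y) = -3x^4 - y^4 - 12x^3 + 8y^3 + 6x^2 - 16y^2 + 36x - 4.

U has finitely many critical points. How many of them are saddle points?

4

U separates as a function of x plus a function of y, so ∇U=0 decouples.
∂U/∂x = -12(x - 1)(x + 1)(x + 3) = 0 at x ∈ {-3, -1, 1}; ∂U/∂y = -4y(y - 4)(y - 2) = 0 at y ∈ {0, 2, 4}.
The Hessian is diagonal: diag(U_xx, U_yy). Second derivatives: U_xx(-3)=-96, U_xx(-1)=48, U_xx(1)=-96; U_yy(0)=-32, U_yy(2)=16, U_yy(4)=-32.
Saddle points occur where the two diagonal entries have opposite signs: (-3, 2), (-1, 0), (-1, 4), (1, 2). Count: 4.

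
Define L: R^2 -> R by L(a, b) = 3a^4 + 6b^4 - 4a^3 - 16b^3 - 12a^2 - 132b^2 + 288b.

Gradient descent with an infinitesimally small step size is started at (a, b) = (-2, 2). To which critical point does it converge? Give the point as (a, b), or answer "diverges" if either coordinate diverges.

L is separable, so gradient descent decouples: a follows -∂L/∂a, b follows -∂L/∂b.
∂L/∂a = 12a(a - 2)(a + 1); at a=-2 this is -96, so a increases.
∂L/∂b = 24(b - 4)(b - 1)(b + 3); at b=2 this is -240, so b increases.
a converges to its nearest critical value -1 (a local min of the a-part); b converges to 4. The iterate converges to (-1, 4).

(-1, 4)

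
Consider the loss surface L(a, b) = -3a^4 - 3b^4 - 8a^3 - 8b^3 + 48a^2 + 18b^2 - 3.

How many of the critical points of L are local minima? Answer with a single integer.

L separates as a function of a plus a function of b, so ∇L=0 decouples.
∂L/∂a = -12a(a - 2)(a + 4) = 0 at a ∈ {-4, 0, 2}; ∂L/∂b = -12b(b - 1)(b + 3) = 0 at b ∈ {-3, 0, 1}.
The Hessian is diagonal: diag(L_aa, L_bb). Second derivatives: L_aa(-4)=-288, L_aa(0)=96, L_aa(2)=-144; L_bb(-3)=-144, L_bb(0)=36, L_bb(1)=-48.
Local minima occur where both diagonal entries positive: (0, 0). Count: 1.

1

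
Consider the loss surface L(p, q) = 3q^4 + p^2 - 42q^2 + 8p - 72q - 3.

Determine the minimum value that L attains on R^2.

-370

L(p,q) separates as A(p) + B(q) − 3, so its minimum is min A + min B − 3.
A'(p) = 2p + 8 vanishes at p ∈ {-4}; B'(q) = 12(q - 3)(q + 1)(q + 2) vanishes at q ∈ {-2, -1, 3}.
Local minima of A (where A''>0): A(-4)=-16. Local minima of B: B(-2)=24, B(3)=-351.
So the global minimum of L is A(-4) + B(3) − 3 = -16 − 351 − 3 = -370, attained at (-4, 3).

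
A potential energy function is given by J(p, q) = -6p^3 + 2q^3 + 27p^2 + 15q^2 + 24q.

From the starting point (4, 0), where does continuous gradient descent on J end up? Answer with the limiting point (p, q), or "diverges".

diverges

J is separable, so gradient descent decouples: p follows -∂J/∂p, q follows -∂J/∂q.
∂J/∂p = -18p(p - 3); at p=4 this is -72, so p increases.
∂J/∂q = 6(q + 1)(q + 4); at q=0 this is 24, so q decreases.
The p-coordinate has no critical point in that direction and runs off to infinity.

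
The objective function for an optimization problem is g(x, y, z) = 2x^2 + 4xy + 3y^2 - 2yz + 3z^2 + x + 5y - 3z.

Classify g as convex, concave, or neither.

g is quadratic, so its Hessian is the constant matrix H = [[4, 4, 0], [4, 6, -2], [0, -2, 6]].
Leading principal minors: 4, 8, 32.
All positive ⇒ H ≻ 0 ⇒ convex.

convex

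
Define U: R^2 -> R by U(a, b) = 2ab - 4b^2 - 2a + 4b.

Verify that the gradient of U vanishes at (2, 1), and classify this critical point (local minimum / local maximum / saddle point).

∇U = (2b - 2, 2a - 8b + 4); substituting (2, 1) gives ∇U = (0, 0), so (2, 1) is indeed a critical point.
The Hessian of U is constant: H = [[0, 2], [2, -8]].
det(H) = 0·(-8) − 2² = -4.
Since det(H) < 0, H is indefinite and the critical point is a saddle point.

saddle point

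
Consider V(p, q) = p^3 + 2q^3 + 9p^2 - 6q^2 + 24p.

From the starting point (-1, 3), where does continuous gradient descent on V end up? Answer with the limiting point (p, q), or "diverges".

(-2, 2)

V is separable, so gradient descent decouples: p follows -∂V/∂p, q follows -∂V/∂q.
∂V/∂p = 3(p + 2)(p + 4); at p=-1 this is 9, so p decreases.
∂V/∂q = 6q(q - 2); at q=3 this is 18, so q decreases.
p converges to its nearest critical value -2 (a local min of the p-part); q converges to 2. The iterate converges to (-2, 2).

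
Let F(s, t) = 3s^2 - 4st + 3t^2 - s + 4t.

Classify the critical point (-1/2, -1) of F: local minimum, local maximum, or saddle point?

local minimum

The Hessian of F is constant: H = [[6, -4], [-4, 6]].
det(H) = 6·6 − (-4)² = 20.
det(H) > 0 and tr(H) = 12 > 0, so H is positive definite and the point is a local minimum.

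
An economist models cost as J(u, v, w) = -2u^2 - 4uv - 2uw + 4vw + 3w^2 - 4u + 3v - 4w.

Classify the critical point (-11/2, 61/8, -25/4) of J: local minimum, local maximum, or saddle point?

saddle point

The Hessian is constant: H = [[-4, -4, -2], [-4, 0, 4], [-2, 4, 6]].
Leading principal minors: Δ₁ = -4, Δ₂ = -16, Δ₃ = 32.
The minors fit neither the all-positive nor the alternating-sign pattern, so H is indefinite: a saddle point.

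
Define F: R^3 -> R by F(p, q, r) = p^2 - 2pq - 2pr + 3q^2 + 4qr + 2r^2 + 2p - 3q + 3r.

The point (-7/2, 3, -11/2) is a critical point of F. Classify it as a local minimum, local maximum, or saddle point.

local minimum

The Hessian is constant: H = [[2, -2, -2], [-2, 6, 4], [-2, 4, 4]].
Leading principal minors: Δ₁ = 2, Δ₂ = 8, Δ₃ = 8.
All leading minors are positive, so H is positive definite: a local minimum.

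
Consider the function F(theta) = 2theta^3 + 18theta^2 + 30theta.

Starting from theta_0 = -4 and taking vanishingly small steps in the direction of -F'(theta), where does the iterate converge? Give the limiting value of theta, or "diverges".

-1

F'(theta) = 6(theta + 1)(theta + 5), so F'(-4) = -18.
Gradient descent moves in the -F' direction, i.e. theta is increasing.
The nearest critical point in that direction is theta = -1, where F'' = 24 > 0 (a local minimum). The iterate converges there.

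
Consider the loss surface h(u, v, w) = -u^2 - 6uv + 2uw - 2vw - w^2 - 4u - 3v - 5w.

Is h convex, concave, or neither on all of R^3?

neither

h is quadratic, so its Hessian is the constant matrix H = [[-2, -6, 2], [-6, 0, -2], [2, -2, -2]].
Leading principal minors: -2, -36, 128.
Neither pattern holds ⇒ H is indefinite ⇒ neither convex nor concave.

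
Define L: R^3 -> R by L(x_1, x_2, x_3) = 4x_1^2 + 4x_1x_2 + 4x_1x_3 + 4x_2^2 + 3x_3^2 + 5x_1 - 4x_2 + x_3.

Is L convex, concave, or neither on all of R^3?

L is quadratic, so its Hessian is the constant matrix H = [[8, 4, 4], [4, 8, 0], [4, 0, 6]].
Leading principal minors: 8, 48, 160.
All positive ⇒ H ≻ 0 ⇒ convex.

convex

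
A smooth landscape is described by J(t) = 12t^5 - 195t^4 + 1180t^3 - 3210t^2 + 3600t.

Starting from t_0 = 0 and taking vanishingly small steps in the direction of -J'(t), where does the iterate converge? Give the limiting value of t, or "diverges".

J'(t) = 60(t - 5)(t - 4)(t - 3)(t - 1), so J'(0) = 3600.
Gradient descent moves in the -J' direction, i.e. t is decreasing.
There is no critical point below t=0, and J' keeps the same sign, so the iterate runs off to −∞.

diverges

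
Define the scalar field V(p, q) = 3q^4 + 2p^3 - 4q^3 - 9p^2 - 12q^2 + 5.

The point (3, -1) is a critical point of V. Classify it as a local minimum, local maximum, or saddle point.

The mixed partial ∂²V/∂p∂q is 0, so the Hessian at any point is diag(V_pp, V_qq) = diag(6(2p - 3), 12(3q^2 - 2q - 2)).
At (3, -1): H = diag(18, 36).
Both eigenvalues are positive, so H is positive definite: a local minimum.

local minimum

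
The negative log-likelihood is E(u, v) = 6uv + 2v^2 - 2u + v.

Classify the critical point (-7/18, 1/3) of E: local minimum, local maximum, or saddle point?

The Hessian of E is constant: H = [[0, 6], [6, 4]].
det(H) = 0·4 − 6² = -36.
Since det(H) < 0, H is indefinite and the critical point is a saddle point.

saddle point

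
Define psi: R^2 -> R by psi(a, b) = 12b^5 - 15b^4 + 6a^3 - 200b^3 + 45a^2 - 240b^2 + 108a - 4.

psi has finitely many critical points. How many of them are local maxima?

2

psi separates as a function of a plus a function of b, so ∇psi=0 decouples.
∂psi/∂a = 18(a + 2)(a + 3) = 0 at a ∈ {-3, -2}; ∂psi/∂b = 60b(b - 4)(b + 1)(b + 2) = 0 at b ∈ {-2, -1, 0, 4}.
The Hessian is diagonal: diag(psi_aa, psi_bb). Second derivatives: psi_aa(-3)=-18, psi_aa(-2)=18; psi_bb(-2)=-720, psi_bb(-1)=300, psi_bb(0)=-480, psi_bb(4)=7200.
Local maxima occur where both diagonal entries negative: (-3, -2), (-3, 0). Count: 2.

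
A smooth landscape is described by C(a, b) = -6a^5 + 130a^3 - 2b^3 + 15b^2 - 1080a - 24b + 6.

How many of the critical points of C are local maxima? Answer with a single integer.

C separates as a function of a plus a function of b, so ∇C=0 decouples.
∂C/∂a = -30(a - 3)(a - 2)(a + 2)(a + 3) = 0 at a ∈ {-3, -2, 2, 3}; ∂C/∂b = -6(b - 4)(b - 1) = 0 at b ∈ {1, 4}.
The Hessian is diagonal: diag(C_aa, C_bb). Second derivatives: C_aa(-3)=900, C_aa(-2)=-600, C_aa(2)=600, C_aa(3)=-900; C_bb(1)=18, C_bb(4)=-18.
Local maxima occur where both diagonal entries negative: (-2, 4), (3, 4). Count: 2.

2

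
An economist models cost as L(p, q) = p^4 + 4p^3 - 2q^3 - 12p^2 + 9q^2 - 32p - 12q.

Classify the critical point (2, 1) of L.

The mixed partial ∂²L/∂p∂q is 0, so the Hessian at any point is diag(L_pp, L_qq) = diag(12(p^2 + 2p - 2), 6(-2q + 3)).
At (2, 1): H = diag(72, 6).
Both eigenvalues are positive, so H is positive definite: a local minimum.

local minimum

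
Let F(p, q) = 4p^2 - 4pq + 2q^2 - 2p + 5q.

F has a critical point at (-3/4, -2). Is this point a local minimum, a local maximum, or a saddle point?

local minimum

The Hessian of F is constant: H = [[8, -4], [-4, 4]].
det(H) = 8·4 − (-4)² = 16.
det(H) > 0 and tr(H) = 12 > 0, so H is positive definite and the point is a local minimum.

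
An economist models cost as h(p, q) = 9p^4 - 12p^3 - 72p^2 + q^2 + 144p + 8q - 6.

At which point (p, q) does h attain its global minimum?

h(p,q) separates as A(p) + B(q) − 6, so its minimum is min A + min B − 6.
A'(p) = 36(p - 2)(p - 1)(p + 2) vanishes at p ∈ {-2, 1, 2}; B'(q) = 2q + 8 vanishes at q ∈ {-4}.
Local minima of A (where A''>0): A(-2)=-336, A(2)=48. Local minima of B: B(-4)=-16.
So the global minimum of h is A(-2) + B(-4) − 6 = -336 − 16 − 6 = -358, attained at (-2, -4).

(-2, -4)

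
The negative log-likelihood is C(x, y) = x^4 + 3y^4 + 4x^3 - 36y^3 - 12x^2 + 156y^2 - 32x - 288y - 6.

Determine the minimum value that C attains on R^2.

C(x,y) separates as P(x) + Q(y) − 6, so its minimum is min P + min Q − 6.
P'(x) = 4(x - 2)(x + 1)(x + 4) vanishes at x ∈ {-4, -1, 2}; Q'(y) = 12(y - 4)(y - 3)(y - 2) vanishes at y ∈ {2, 3, 4}.
Local minima of P (where P''>0): P(-4)=-64, P(2)=-64. Local minima of Q: Q(2)=-192, Q(4)=-192.
So the global minimum of C is P(-4) + Q(2) − 6 = -64 − 192 − 6 = -262, attained at (-4, 2).

-262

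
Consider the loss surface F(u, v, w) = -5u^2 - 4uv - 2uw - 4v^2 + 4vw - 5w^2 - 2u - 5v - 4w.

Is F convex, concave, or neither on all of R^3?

F is quadratic, so its Hessian is the constant matrix H = [[-10, -4, -2], [-4, -8, 4], [-2, 4, -10]].
Leading principal minors: -10, 64, -384.
Signs alternate −, +, − ⇒ H ≺ 0 ⇒ concave.

concave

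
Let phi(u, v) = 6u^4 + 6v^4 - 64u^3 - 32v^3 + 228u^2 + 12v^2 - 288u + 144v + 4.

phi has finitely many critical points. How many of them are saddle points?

4

phi separates as a function of u plus a function of v, so ∇phi=0 decouples.
∂phi/∂u = 24(u - 4)(u - 3)(u - 1) = 0 at u ∈ {1, 3, 4}; ∂phi/∂v = 24(v - 3)(v - 2)(v + 1) = 0 at v ∈ {-1, 2, 3}.
The Hessian is diagonal: diag(phi_uu, phi_vv). Second derivatives: phi_uu(1)=144, phi_uu(3)=-48, phi_uu(4)=72; phi_vv(-1)=288, phi_vv(2)=-72, phi_vv(3)=96.
Saddle points occur where the two diagonal entries have opposite signs: (1, 2), (3, -1), (3, 3), (4, 2). Count: 4.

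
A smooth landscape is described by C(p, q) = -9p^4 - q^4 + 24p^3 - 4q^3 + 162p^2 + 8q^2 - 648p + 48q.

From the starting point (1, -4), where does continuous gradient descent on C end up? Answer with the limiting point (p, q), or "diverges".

diverges

C is separable, so gradient descent decouples: p follows -∂C/∂p, q follows -∂C/∂q.
∂C/∂p = -36(p - 3)(p - 2)(p + 3); at p=1 this is -288, so p increases.
∂C/∂q = -4(q - 2)(q + 2)(q + 3); at q=-4 this is 48, so q decreases.
The q-coordinate has no critical point in that direction and runs off to infinity.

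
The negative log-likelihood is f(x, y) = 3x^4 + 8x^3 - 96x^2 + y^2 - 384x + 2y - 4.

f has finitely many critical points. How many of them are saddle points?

f separates as a function of x plus a function of y, so ∇f=0 decouples.
∂f/∂x = 12(x - 4)(x + 2)(x + 4) = 0 at x ∈ {-4, -2, 4}; ∂f/∂y = 2(y + 1) = 0 at y ∈ {-1}.
The Hessian is diagonal: diag(f_xx, f_yy). Second derivatives: f_xx(-4)=192, f_xx(-2)=-144, f_xx(4)=576; f_yy(-1)=2.
Saddle points occur where the two diagonal entries have opposite signs: (-2, -1). Count: 1.

1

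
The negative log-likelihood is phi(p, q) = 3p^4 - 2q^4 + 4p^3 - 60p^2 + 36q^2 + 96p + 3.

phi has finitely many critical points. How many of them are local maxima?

phi separates as a function of p plus a function of q, so ∇phi=0 decouples.
∂phi/∂p = 12(p - 2)(p - 1)(p + 4) = 0 at p ∈ {-4, 1, 2}; ∂phi/∂q = -8q(q - 3)(q + 3) = 0 at q ∈ {-3, 0, 3}.
The Hessian is diagonal: diag(phi_pp, phi_qq). Second derivatives: phi_pp(-4)=360, phi_pp(1)=-60, phi_pp(2)=72; phi_qq(-3)=-144, phi_qq(0)=72, phi_qq(3)=-144.
Local maxima occur where both diagonal entries negative: (1, -3), (1, 3). Count: 2.

2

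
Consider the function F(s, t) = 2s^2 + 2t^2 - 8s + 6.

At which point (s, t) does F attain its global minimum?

(2, 0)

F(s,t) separates as P(s) + Q(t) + 6, so its minimum is min P + min Q + 6.
P'(s) = 4s - 8 vanishes at s ∈ {2}; Q'(t) = 4t vanishes at t ∈ {0}.
Local minima of P (where P''>0): P(2)=-8. Local minima of Q: Q(0)=0.
So the global minimum of F is P(2) + Q(0) + 6 = -8 + 0 + 6 = -2, attained at (2, 0).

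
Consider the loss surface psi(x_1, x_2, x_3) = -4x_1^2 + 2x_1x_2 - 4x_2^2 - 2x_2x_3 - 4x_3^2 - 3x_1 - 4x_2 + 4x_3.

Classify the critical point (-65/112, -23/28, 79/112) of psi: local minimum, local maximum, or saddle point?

local maximum

The Hessian is constant: H = [[-8, 2, 0], [2, -8, -2], [0, -2, -8]].
Leading principal minors: Δ₁ = -8, Δ₂ = 60, Δ₃ = -448.
The minors alternate sign starting negative (−, +, −), so H is negative definite: a local maximum.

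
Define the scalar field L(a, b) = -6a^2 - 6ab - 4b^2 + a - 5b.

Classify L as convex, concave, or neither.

concave

L is quadratic, so its Hessian is the constant matrix H = [[-12, -6], [-6, -8]].
det(H) = 60, tr(H) = -20.
det(H) > 0 and tr(H) < 0, so H is negative definite everywhere: concave.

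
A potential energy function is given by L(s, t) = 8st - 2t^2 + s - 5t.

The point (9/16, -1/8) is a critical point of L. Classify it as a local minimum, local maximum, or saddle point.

The Hessian of L is constant: H = [[0, 8], [8, -4]].
det(H) = 0·(-4) − 8² = -64.
Since det(H) < 0, H is indefinite and the critical point is a saddle point.

saddle point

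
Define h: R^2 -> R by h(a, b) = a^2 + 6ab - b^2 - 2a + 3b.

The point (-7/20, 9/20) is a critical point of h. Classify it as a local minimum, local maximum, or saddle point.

The Hessian of h is constant: H = [[2, 6], [6, -2]].
det(H) = 2·(-2) − 6² = -40.
Since det(H) < 0, H is indefinite and the critical point is a saddle point.

saddle point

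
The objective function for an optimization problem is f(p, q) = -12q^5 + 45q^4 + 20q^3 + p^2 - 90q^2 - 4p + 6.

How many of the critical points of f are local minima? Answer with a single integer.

2

f separates as a function of p plus a function of q, so ∇f=0 decouples.
∂f/∂p = 2(p - 2) = 0 at p ∈ {2}; ∂f/∂q = -60q(q - 3)(q - 1)(q + 1) = 0 at q ∈ {-1, 0, 1, 3}.
The Hessian is diagonal: diag(f_pp, f_qq). Second derivatives: f_pp(2)=2; f_qq(-1)=480, f_qq(0)=-180, f_qq(1)=240, f_qq(3)=-1440.
Local minima occur where both diagonal entries positive: (2, -1), (2, 1). Count: 2.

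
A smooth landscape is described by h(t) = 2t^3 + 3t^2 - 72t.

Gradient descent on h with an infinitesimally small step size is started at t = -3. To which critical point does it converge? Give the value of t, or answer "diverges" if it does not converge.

h'(t) = 6(t - 3)(t + 4), so h'(-3) = -36.
Gradient descent moves in the -h' direction, i.e. t is increasing.
The nearest critical point in that direction is t = 3, where h'' = 42 > 0 (a local minimum). The iterate converges there.

3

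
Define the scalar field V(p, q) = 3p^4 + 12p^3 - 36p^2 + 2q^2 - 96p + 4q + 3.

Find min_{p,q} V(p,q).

V(p,q) separates as A(p) + B(q) + 3, so its minimum is min A + min B + 3.
A'(p) = 12(p - 2)(p + 1)(p + 4) vanishes at p ∈ {-4, -1, 2}; B'(q) = 4q + 4 vanishes at q ∈ {-1}.
Local minima of A (where A''>0): A(-4)=-192, A(2)=-192. Local minima of B: B(-1)=-2.
So the global minimum of V is A(-4) + B(-1) + 3 = -192 − 2 + 3 = -191, attained at (-4, -1).

-191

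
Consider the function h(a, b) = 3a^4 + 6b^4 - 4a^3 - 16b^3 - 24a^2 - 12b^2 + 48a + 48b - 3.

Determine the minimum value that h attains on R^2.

h(a,b) separates as P(a) + Q(b) − 3, so its minimum is min P + min Q − 3.
P'(a) = 12(a - 2)(a - 1)(a + 2) vanishes at a ∈ {-2, 1, 2}; Q'(b) = 24(b - 2)(b - 1)(b + 1) vanishes at b ∈ {-1, 1, 2}.
Local minima of P (where P''>0): P(-2)=-112, P(2)=16. Local minima of Q: Q(-1)=-38, Q(2)=16.
So the global minimum of h is P(-2) + Q(-1) − 3 = -112 − 38 − 3 = -153, attained at (-2, -1).

-153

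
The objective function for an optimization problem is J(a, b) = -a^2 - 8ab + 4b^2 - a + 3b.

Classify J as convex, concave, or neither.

J is quadratic, so its Hessian is the constant matrix H = [[-2, -8], [-8, 8]].
det(H) = -80, tr(H) = 6.
det(H) < 0, so H is indefinite: neither convex nor concave.

neither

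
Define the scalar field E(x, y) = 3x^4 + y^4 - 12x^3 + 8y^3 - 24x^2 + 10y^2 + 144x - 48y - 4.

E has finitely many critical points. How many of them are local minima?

4

E separates as a function of x plus a function of y, so ∇E=0 decouples.
∂E/∂x = 12(x - 3)(x - 2)(x + 2) = 0 at x ∈ {-2, 2, 3}; ∂E/∂y = 4(y - 1)(y + 3)(y + 4) = 0 at y ∈ {-4, -3, 1}.
The Hessian is diagonal: diag(E_xx, E_yy). Second derivatives: E_xx(-2)=240, E_xx(2)=-48, E_xx(3)=60; E_yy(-4)=20, E_yy(-3)=-16, E_yy(1)=80.
Local minima occur where both diagonal entries positive: (-2, -4), (-2, 1), (3, -4), (3, 1). Count: 4.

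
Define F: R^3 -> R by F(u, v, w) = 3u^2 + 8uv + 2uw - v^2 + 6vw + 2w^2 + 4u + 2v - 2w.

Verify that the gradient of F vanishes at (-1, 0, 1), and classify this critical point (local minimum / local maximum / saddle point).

∇F = (6u + 8v + 2w + 4, 8u - 2v + 6w + 2, 2u + 6v + 4w - 2); substituting (-1, 0, 1) gives ∇F = (0, 0, 0), so (-1, 0, 1) is indeed a critical point.
The Hessian is constant: H = [[6, 8, 2], [8, -2, 6], [2, 6, 4]].
Leading principal minors: Δ₁ = 6, Δ₂ = -76, Δ₃ = -320.
The minors fit neither the all-positive nor the alternating-sign pattern, so H is indefinite: a saddle point.

saddle point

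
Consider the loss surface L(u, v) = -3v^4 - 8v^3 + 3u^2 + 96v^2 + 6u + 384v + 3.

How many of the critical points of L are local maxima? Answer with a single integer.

L separates as a function of u plus a function of v, so ∇L=0 decouples.
∂L/∂u = 6(u + 1) = 0 at u ∈ {-1}; ∂L/∂v = -12(v - 4)(v + 2)(v + 4) = 0 at v ∈ {-4, -2, 4}.
The Hessian is diagonal: diag(L_uu, L_vv). Second derivatives: L_uu(-1)=6; L_vv(-4)=-192, L_vv(-2)=144, L_vv(4)=-576.
Local maxima occur where both diagonal entries negative: none. Count: 0.

0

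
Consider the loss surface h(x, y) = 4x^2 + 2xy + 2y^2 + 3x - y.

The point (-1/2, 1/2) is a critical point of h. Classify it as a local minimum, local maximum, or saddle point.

local minimum

The Hessian of h is constant: H = [[8, 2], [2, 4]].
det(H) = 8·4 − 2² = 28.
det(H) > 0 and tr(H) = 12 > 0, so H is positive definite and the point is a local minimum.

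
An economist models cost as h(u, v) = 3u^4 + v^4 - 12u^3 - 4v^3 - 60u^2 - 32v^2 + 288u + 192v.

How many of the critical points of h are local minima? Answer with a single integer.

4

h separates as a function of u plus a function of v, so ∇h=0 decouples.
∂h/∂u = 12(u - 4)(u - 2)(u + 3) = 0 at u ∈ {-3, 2, 4}; ∂h/∂v = 4(v - 4)(v - 3)(v + 4) = 0 at v ∈ {-4, 3, 4}.
The Hessian is diagonal: diag(h_uu, h_vv). Second derivatives: h_uu(-3)=420, h_uu(2)=-120, h_uu(4)=168; h_vv(-4)=224, h_vv(3)=-28, h_vv(4)=32.
Local minima occur where both diagonal entries positive: (-3, -4), (-3, 4), (4, -4), (4, 4). Count: 4.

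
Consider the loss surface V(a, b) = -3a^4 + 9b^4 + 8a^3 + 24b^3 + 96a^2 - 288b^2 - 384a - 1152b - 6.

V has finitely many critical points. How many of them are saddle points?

5

V separates as a function of a plus a function of b, so ∇V=0 decouples.
∂V/∂a = -12(a - 4)(a - 2)(a + 4) = 0 at a ∈ {-4, 2, 4}; ∂V/∂b = 36(b - 4)(b + 2)(b + 4) = 0 at b ∈ {-4, -2, 4}.
The Hessian is diagonal: diag(V_aa, V_bb). Second derivatives: V_aa(-4)=-576, V_aa(2)=144, V_aa(4)=-192; V_bb(-4)=576, V_bb(-2)=-432, V_bb(4)=1728.
Saddle points occur where the two diagonal entries have opposite signs: (-4, -4), (-4, 4), (2, -2), (4, -4), (4, 4). Count: 5.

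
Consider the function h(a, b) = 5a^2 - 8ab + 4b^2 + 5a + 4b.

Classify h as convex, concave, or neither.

h is quadratic, so its Hessian is the constant matrix H = [[10, -8], [-8, 8]].
det(H) = 16, tr(H) = 18.
det(H) > 0 and tr(H) > 0, so H is positive definite everywhere: convex.

convex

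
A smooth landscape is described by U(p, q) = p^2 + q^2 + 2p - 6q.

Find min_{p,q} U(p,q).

-10

U(p,q) separates as A(p) + B(q), so its minimum is min A + min B.
A'(p) = 2p + 2 vanishes at p ∈ {-1}; B'(q) = 2q - 6 vanishes at q ∈ {3}.
Local minima of A (where A''>0): A(-1)=-1. Local minima of B: B(3)=-9.
So the global minimum of U is A(-1) + B(3) = -1 − 9 = -10, attained at (-1, 3).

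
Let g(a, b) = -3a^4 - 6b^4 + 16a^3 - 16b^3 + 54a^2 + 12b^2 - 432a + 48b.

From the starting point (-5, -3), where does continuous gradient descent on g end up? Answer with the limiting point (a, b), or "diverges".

diverges

g is separable, so gradient descent decouples: a follows -∂g/∂a, b follows -∂g/∂b.
∂g/∂a = -12(a - 4)(a - 3)(a + 3); at a=-5 this is 1728, so a decreases.
∂g/∂b = -24(b - 1)(b + 1)(b + 2); at b=-3 this is 192, so b decreases.
The a-coordinate has no critical point in that direction and runs off to infinity.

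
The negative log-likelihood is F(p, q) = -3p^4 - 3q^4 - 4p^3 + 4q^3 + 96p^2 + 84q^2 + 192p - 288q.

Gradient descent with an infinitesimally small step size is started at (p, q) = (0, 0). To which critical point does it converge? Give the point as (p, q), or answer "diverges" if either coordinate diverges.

F is separable, so gradient descent decouples: p follows -∂F/∂p, q follows -∂F/∂q.
∂F/∂p = -12(p - 4)(p + 1)(p + 4); at p=0 this is 192, so p decreases.
∂F/∂q = -12(q - 3)(q - 2)(q + 4); at q=0 this is -288, so q increases.
p converges to its nearest critical value -1 (a local min of the p-part); q converges to 2. The iterate converges to (-1, 2).

(-1, 2)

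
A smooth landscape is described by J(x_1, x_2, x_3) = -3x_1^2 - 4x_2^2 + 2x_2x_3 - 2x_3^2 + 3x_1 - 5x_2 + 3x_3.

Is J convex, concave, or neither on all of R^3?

concave

J is quadratic, so its Hessian is the constant matrix H = [[-6, 0, 0], [0, -8, 2], [0, 2, -4]].
Leading principal minors: -6, 48, -168.
Signs alternate −, +, − ⇒ H ≺ 0 ⇒ concave.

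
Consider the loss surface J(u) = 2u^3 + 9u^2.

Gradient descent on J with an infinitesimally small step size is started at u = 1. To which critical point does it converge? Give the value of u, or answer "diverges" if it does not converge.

0

J'(u) = 6u(u + 3), so J'(1) = 24.
Gradient descent moves in the -J' direction, i.e. u is decreasing.
The nearest critical point in that direction is u = 0, where J'' = 18 > 0 (a local minimum). The iterate converges there.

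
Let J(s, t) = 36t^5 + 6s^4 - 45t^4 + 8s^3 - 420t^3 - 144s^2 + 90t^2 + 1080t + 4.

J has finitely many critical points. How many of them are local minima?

J separates as a function of s plus a function of t, so ∇J=0 decouples.
∂J/∂s = 24s(s - 3)(s + 4) = 0 at s ∈ {-4, 0, 3}; ∂J/∂t = 180(t - 3)(t - 1)(t + 1)(t + 2) = 0 at t ∈ {-2, -1, 1, 3}.
The Hessian is diagonal: diag(J_ss, J_tt). Second derivatives: J_ss(-4)=672, J_ss(0)=-288, J_ss(3)=504; J_tt(-2)=-2700, J_tt(-1)=1440, J_tt(1)=-2160, J_tt(3)=7200.
Local minima occur where both diagonal entries positive: (-4, -1), (-4, 3), (3, -1), (3, 3). Count: 4.

4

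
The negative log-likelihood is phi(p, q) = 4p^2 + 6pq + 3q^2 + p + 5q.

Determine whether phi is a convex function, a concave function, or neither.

phi is quadratic, so its Hessian is the constant matrix H = [[8, 6], [6, 6]].
det(H) = 12, tr(H) = 14.
det(H) > 0 and tr(H) > 0, so H is positive definite everywhere: convex.

convex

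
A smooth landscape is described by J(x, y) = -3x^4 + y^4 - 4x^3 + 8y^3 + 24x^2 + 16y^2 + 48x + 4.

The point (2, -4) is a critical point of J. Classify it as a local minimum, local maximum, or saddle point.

saddle point

The mixed partial ∂²J/∂x∂y is 0, so the Hessian at any point is diag(J_xx, J_yy) = diag(12(-3x^2 - 2x + 4), 4(3y^2 + 12y + 8)).
At (2, -4): H = diag(-144, 32).
The eigenvalues have opposite signs, so H is indefinite: a saddle point.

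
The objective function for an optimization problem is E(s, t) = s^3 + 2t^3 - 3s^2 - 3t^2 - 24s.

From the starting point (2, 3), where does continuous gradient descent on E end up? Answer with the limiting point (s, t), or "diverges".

(4, 1)

E is separable, so gradient descent decouples: s follows -∂E/∂s, t follows -∂E/∂t.
∂E/∂s = 3(s - 4)(s + 2); at s=2 this is -24, so s increases.
∂E/∂t = 6t(t - 1); at t=3 this is 36, so t decreases.
s converges to its nearest critical value 4 (a local min of the s-part); t converges to 1. The iterate converges to (4, 1).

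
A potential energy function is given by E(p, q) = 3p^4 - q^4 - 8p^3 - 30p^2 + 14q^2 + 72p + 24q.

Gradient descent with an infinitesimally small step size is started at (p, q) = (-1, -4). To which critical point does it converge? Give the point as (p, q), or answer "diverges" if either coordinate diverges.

diverges

E is separable, so gradient descent decouples: p follows -∂E/∂p, q follows -∂E/∂q.
∂E/∂p = 12(p - 3)(p - 1)(p + 2); at p=-1 this is 96, so p decreases.
∂E/∂q = -4(q - 3)(q + 1)(q + 2); at q=-4 this is 168, so q decreases.
The q-coordinate has no critical point in that direction and runs off to infinity.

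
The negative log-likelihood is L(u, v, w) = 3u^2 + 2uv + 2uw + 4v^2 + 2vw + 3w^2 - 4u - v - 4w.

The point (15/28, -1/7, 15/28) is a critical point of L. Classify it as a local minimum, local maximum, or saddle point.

local minimum

The Hessian is constant: H = [[6, 2, 2], [2, 8, 2], [2, 2, 6]].
Leading principal minors: Δ₁ = 6, Δ₂ = 44, Δ₃ = 224.
All leading minors are positive, so H is positive definite: a local minimum.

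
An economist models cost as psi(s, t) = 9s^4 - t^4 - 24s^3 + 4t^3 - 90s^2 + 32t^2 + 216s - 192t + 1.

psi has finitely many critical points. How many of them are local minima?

2

psi separates as a function of s plus a function of t, so ∇psi=0 decouples.
∂psi/∂s = 36(s - 3)(s - 1)(s + 2) = 0 at s ∈ {-2, 1, 3}; ∂psi/∂t = -4(t - 4)(t - 3)(t + 4) = 0 at t ∈ {-4, 3, 4}.
The Hessian is diagonal: diag(psi_ss, psi_tt). Second derivatives: psi_ss(-2)=540, psi_ss(1)=-216, psi_ss(3)=360; psi_tt(-4)=-224, psi_tt(3)=28, psi_tt(4)=-32.
Local minima occur where both diagonal entries positive: (-2, 3), (3, 3). Count: 2.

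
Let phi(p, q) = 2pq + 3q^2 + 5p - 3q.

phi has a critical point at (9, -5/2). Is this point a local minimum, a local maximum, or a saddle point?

The Hessian of phi is constant: H = [[0, 2], [2, 6]].
det(H) = 0·6 − 2² = -4.
Since det(H) < 0, H is indefinite and the critical point is a saddle point.

saddle point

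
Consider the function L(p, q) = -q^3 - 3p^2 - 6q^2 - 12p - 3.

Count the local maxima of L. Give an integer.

1

L separates as a function of p plus a function of q, so ∇L=0 decouples.
∂L/∂p = -6(p + 2) = 0 at p ∈ {-2}; ∂L/∂q = -3q(q + 4) = 0 at q ∈ {-4, 0}.
The Hessian is diagonal: diag(L_pp, L_qq). Second derivatives: L_pp(-2)=-6; L_qq(-4)=12, L_qq(0)=-12.
Local maxima occur where both diagonal entries negative: (-2, 0). Count: 1.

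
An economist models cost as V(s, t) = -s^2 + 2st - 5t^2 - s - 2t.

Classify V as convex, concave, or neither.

concave

V is quadratic, so its Hessian is the constant matrix H = [[-2, 2], [2, -10]].
det(H) = 16, tr(H) = -12.
det(H) > 0 and tr(H) < 0, so H is negative definite everywhere: concave.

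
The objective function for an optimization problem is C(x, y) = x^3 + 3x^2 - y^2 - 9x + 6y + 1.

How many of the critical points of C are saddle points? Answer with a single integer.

C separates as a function of x plus a function of y, so ∇C=0 decouples.
∂C/∂x = 3(x - 1)(x + 3) = 0 at x ∈ {-3, 1}; ∂C/∂y = -2(y - 3) = 0 at y ∈ {3}.
The Hessian is diagonal: diag(C_xx, C_yy). Second derivatives: C_xx(-3)=-12, C_xx(1)=12; C_yy(3)=-2.
Saddle points occur where the two diagonal entries have opposite signs: (1, 3). Count: 1.

1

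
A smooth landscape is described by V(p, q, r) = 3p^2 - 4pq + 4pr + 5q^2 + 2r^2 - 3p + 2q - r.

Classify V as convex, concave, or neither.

V is quadratic, so its Hessian is the constant matrix H = [[6, -4, 4], [-4, 10, 0], [4, 0, 4]].
Leading principal minors: 6, 44, 16.
All positive ⇒ H ≻ 0 ⇒ convex.

convex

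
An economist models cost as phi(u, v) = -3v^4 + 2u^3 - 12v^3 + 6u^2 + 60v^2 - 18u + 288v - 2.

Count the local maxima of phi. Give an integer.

phi separates as a function of u plus a function of v, so ∇phi=0 decouples.
∂phi/∂u = 6(u - 1)(u + 3) = 0 at u ∈ {-3, 1}; ∂phi/∂v = -12(v - 3)(v + 2)(v + 4) = 0 at v ∈ {-4, -2, 3}.
The Hessian is diagonal: diag(phi_uu, phi_vv). Second derivatives: phi_uu(-3)=-24, phi_uu(1)=24; phi_vv(-4)=-168, phi_vv(-2)=120, phi_vv(3)=-420.
Local maxima occur where both diagonal entries negative: (-3, -4), (-3, 3). Count: 2.

2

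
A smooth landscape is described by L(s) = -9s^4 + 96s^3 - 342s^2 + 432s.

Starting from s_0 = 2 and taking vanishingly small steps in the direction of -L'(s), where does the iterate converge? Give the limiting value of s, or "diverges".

L'(s) = -36(s - 4)(s - 3)(s - 1), so L'(2) = -72.
Gradient descent moves in the -L' direction, i.e. s is increasing.
The nearest critical point in that direction is s = 3, where L'' = 72 > 0 (a local minimum). The iterate converges there.

3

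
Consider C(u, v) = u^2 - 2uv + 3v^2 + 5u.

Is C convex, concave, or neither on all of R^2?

convex

C is quadratic, so its Hessian is the constant matrix H = [[2, -2], [-2, 6]].
det(H) = 8, tr(H) = 8.
det(H) > 0 and tr(H) > 0, so H is positive definite everywhere: convex.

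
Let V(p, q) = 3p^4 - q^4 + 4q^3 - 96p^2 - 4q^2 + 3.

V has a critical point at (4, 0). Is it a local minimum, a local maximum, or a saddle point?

The mixed partial ∂²V/∂p∂q is 0, so the Hessian at any point is diag(V_pp, V_qq) = diag(12(3p^2 - 16), 4(-3q^2 + 6q - 2)).
At (4, 0): H = diag(384, -8).
The eigenvalues have opposite signs, so H is indefinite: a saddle point.

saddle point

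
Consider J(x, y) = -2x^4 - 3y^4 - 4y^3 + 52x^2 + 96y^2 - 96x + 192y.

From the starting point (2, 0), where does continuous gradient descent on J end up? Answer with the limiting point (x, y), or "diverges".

(1, -1)

J is separable, so gradient descent decouples: x follows -∂J/∂x, y follows -∂J/∂y.
∂J/∂x = -8(x - 3)(x - 1)(x + 4); at x=2 this is 48, so x decreases.
∂J/∂y = -12(y - 4)(y + 1)(y + 4); at y=0 this is 192, so y decreases.
x converges to its nearest critical value 1 (a local min of the x-part); y converges to -1. The iterate converges to (1, -1).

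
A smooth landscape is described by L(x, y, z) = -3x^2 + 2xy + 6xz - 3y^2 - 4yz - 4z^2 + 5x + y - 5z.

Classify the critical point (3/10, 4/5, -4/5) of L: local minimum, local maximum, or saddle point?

The Hessian is constant: H = [[-6, 2, 6], [2, -6, -4], [6, -4, -8]].
Leading principal minors: Δ₁ = -6, Δ₂ = 32, Δ₃ = -40.
The minors alternate sign starting negative (−, +, −), so H is negative definite: a local maximum.

local maximum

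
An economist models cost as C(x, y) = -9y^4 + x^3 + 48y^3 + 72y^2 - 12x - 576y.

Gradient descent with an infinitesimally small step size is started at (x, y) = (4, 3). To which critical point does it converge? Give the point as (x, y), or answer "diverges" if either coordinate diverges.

(2, 2)

C is separable, so gradient descent decouples: x follows -∂C/∂x, y follows -∂C/∂y.
∂C/∂x = 3(x - 2)(x + 2); at x=4 this is 36, so x decreases.
∂C/∂y = -36(y - 4)(y - 2)(y + 2); at y=3 this is 180, so y decreases.
x converges to its nearest critical value 2 (a local min of the x-part); y converges to 2. The iterate converges to (2, 2).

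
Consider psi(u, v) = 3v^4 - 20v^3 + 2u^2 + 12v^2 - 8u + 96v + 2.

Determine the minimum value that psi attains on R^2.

-67

psi(u,v) separates as P(u) + Q(v) + 2, so its minimum is min P + min Q + 2.
P'(u) = 4u - 8 vanishes at u ∈ {2}; Q'(v) = 12(v - 4)(v - 2)(v + 1) vanishes at v ∈ {-1, 2, 4}.
Local minima of P (where P''>0): P(2)=-8. Local minima of Q: Q(-1)=-61, Q(4)=64.
So the global minimum of psi is P(2) + Q(-1) + 2 = -8 − 61 + 2 = -67, attained at (2, -1).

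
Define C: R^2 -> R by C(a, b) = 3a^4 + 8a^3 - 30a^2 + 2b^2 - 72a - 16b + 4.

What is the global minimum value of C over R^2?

-180

C(a,b) separates as P(a) + Q(b) + 4, so its minimum is min P + min Q + 4.
P'(a) = 12(a - 2)(a + 1)(a + 3) vanishes at a ∈ {-3, -1, 2}; Q'(b) = 4b - 16 vanishes at b ∈ {4}.
Local minima of P (where P''>0): P(-3)=-27, P(2)=-152. Local minima of Q: Q(4)=-32.
So the global minimum of C is P(2) + Q(4) + 4 = -152 − 32 + 4 = -180, attained at (2, 4).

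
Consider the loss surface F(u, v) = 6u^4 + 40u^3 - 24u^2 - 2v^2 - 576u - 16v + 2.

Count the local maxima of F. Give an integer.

1

F separates as a function of u plus a function of v, so ∇F=0 decouples.
∂F/∂u = 24(u - 2)(u + 3)(u + 4) = 0 at u ∈ {-4, -3, 2}; ∂F/∂v = -4(v + 4) = 0 at v ∈ {-4}.
The Hessian is diagonal: diag(F_uu, F_vv). Second derivatives: F_uu(-4)=144, F_uu(-3)=-120, F_uu(2)=720; F_vv(-4)=-4.
Local maxima occur where both diagonal entries negative: (-3, -4). Count: 1.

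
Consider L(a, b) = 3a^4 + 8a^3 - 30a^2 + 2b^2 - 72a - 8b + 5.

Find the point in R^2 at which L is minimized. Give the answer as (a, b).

L(a,b) separates as P(a) + Q(b) + 5, so its minimum is min P + min Q + 5.
P'(a) = 12(a - 2)(a + 1)(a + 3) vanishes at a ∈ {-3, -1, 2}; Q'(b) = 4b - 8 vanishes at b ∈ {2}.
Local minima of P (where P''>0): P(-3)=-27, P(2)=-152. Local minima of Q: Q(2)=-8.
So the global minimum of L is P(2) + Q(2) + 5 = -152 − 8 + 5 = -155, attained at (2, 2).

(2, 2)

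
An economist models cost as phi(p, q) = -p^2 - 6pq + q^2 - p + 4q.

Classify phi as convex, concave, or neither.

neither

phi is quadratic, so its Hessian is the constant matrix H = [[-2, -6], [-6, 2]].
det(H) = -40, tr(H) = 0.
det(H) < 0, so H is indefinite: neither convex nor concave.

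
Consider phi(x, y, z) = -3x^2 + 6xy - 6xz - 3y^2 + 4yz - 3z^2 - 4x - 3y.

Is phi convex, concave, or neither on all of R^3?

neither

phi is quadratic, so its Hessian is the constant matrix H = [[-6, 6, -6], [6, -6, 4], [-6, 4, -6]].
Leading principal minors: -6, 0, 24.
Neither pattern holds ⇒ H is indefinite ⇒ neither convex nor concave.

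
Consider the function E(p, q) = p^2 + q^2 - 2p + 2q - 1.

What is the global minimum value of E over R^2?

-3

E(p,q) separates as A(p) + B(q) − 1, so its minimum is min A + min B − 1.
A'(p) = 2p - 2 vanishes at p ∈ {1}; B'(q) = 2q + 2 vanishes at q ∈ {-1}.
Local minima of A (where A''>0): A(1)=-1. Local minima of B: B(-1)=-1.
So the global minimum of E is A(1) + B(-1) − 1 = -1 − 1 − 1 = -3, attained at (1, -1).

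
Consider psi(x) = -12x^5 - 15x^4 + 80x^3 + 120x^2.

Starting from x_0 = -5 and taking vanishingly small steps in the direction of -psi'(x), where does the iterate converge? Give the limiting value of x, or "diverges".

-2

psi'(x) = -60x(x - 2)(x + 1)(x + 2), so psi'(-5) = -25200.
Gradient descent moves in the -psi' direction, i.e. x is increasing.
The nearest critical point in that direction is x = -2, where psi'' = 480 > 0 (a local minimum). The iterate converges there.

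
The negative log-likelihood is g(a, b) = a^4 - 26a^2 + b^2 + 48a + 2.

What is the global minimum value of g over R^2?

g(a,b) separates as P(a) + Q(b) + 2, so its minimum is min P + min Q + 2.
P'(a) = 4(a - 3)(a - 1)(a + 4) vanishes at a ∈ {-4, 1, 3}; Q'(b) = 2b vanishes at b ∈ {0}.
Local minima of P (where P''>0): P(-4)=-352, P(3)=-9. Local minima of Q: Q(0)=0.
So the global minimum of g is P(-4) + Q(0) + 2 = -352 + 0 + 2 = -350, attained at (-4, 0).

-350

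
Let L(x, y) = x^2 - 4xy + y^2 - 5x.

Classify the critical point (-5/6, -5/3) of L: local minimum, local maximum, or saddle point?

The Hessian of L is constant: H = [[2, -4], [-4, 2]].
det(H) = 2·2 − (-4)² = -12.
Since det(H) < 0, H is indefinite and the critical point is a saddle point.

saddle point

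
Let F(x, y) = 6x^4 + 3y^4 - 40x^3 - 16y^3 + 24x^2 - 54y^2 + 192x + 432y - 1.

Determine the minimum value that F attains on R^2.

-1230

F(x,y) separates as P(x) + Q(y) − 1, so its minimum is min P + min Q − 1.
P'(x) = 24(x - 4)(x - 2)(x + 1) vanishes at x ∈ {-1, 2, 4}; Q'(y) = 12(y - 4)(y - 3)(y + 3) vanishes at y ∈ {-3, 3, 4}.
Local minima of P (where P''>0): P(-1)=-122, P(4)=128. Local minima of Q: Q(-3)=-1107, Q(4)=608.
So the global minimum of F is P(-1) + Q(-3) − 1 = -122 − 1107 − 1 = -1230, attained at (-1, -3).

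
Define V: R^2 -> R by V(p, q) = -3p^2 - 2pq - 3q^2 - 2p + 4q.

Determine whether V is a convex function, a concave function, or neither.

concave

V is quadratic, so its Hessian is the constant matrix H = [[-6, -2], [-2, -6]].
det(H) = 32, tr(H) = -12.
det(H) > 0 and tr(H) < 0, so H is negative definite everywhere: concave.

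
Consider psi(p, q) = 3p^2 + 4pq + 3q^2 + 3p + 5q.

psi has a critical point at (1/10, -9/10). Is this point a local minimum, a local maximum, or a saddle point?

The Hessian of psi is constant: H = [[6, 4], [4, 6]].
det(H) = 6·6 − 4² = 20.
det(H) > 0 and tr(H) = 12 > 0, so H is positive definite and the point is a local minimum.

local minimum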